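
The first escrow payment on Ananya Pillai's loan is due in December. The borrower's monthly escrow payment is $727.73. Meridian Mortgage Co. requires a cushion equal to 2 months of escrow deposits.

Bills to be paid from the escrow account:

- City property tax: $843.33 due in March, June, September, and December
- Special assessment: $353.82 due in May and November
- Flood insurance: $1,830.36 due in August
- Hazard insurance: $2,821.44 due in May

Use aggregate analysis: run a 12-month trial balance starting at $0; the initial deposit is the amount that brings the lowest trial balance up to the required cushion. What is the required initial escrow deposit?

$2,557.10

Cushion = 2 × $727.73 = $1,455.46
Trial balance (start $0, +$727.73 each month, − disbursements):
  Dec: +$727.73 − $843.33 → -$115.60
  Jan: +$727.73 → $612.13
  Feb: +$727.73 → $1,339.86
  Mar: +$727.73 − $843.33 → $1,224.26
  Apr: +$727.73 → $1,951.99
  May: +$727.73 − $3,175.26 → -$495.54
  Jun: +$727.73 − $843.33 → -$611.14
  Jul: +$727.73 → $116.59
  Aug: +$727.73 − $1,830.36 → -$986.04
  Sep: +$727.73 − $843.33 → -$1,101.64
  Oct: +$727.73 → -$373.91
  Nov: +$727.73 − $353.82 → $0.00
Lowest trial balance = -$1,101.64 (Sep)
Initial deposit = cushion − low point = $1,455.46 − (-$1,101.64) = $2,557.10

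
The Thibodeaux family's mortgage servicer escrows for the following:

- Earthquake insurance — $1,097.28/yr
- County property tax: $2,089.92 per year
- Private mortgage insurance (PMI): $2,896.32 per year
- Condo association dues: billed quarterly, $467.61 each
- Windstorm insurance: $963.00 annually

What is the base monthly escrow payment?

Earthquake insurance = $1,097.28
County property tax = $2,089.92
Private mortgage insurance (PMI) = $2,896.32
Condo association dues = $467.61 × 4 = $1,870.44
Windstorm insurance = $963.00
Total annual escrow = $1,097.28 + $2,089.92 + $2,896.32 + $1,870.44 + $963.00 = $8,916.96
Base monthly escrow = $8,916.96 / 12 = $743.08

$743.08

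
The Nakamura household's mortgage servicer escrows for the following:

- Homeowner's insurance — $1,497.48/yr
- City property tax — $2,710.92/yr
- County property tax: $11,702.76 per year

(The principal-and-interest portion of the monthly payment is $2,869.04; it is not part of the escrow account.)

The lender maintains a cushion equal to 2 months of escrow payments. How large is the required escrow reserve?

$2,651.86

Homeowner's insurance — $1,497.48 annually
City property tax — $2,710.92 annually
County property tax — $11,702.76 annually
Yearly total = $1,497.48 + $2,710.92 + $11,702.76 = $15,911.16
Base monthly escrow = $15,911.16 / 12 = $1,325.93
Reserve = 2 × $1,325.93 = $2,651.86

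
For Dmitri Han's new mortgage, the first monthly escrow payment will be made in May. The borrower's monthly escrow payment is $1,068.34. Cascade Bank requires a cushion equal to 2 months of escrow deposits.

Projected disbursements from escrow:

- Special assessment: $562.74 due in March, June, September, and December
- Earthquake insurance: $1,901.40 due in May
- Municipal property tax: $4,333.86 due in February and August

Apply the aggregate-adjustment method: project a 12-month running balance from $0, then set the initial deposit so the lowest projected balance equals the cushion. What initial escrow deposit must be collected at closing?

$4,661.32

Cushion = 2 × $1,068.34 = $2,136.68
Trial balance (start $0, +$1,068.34 each month, − disbursements):
  May: +$1,068.34 − $1,901.40 → -$833.06
  Jun: +$1,068.34 − $562.74 → -$327.46
  Jul: +$1,068.34 → $740.88
  Aug: +$1,068.34 − $4,333.86 → -$2,524.64
  Sep: +$1,068.34 − $562.74 → -$2,019.04
  Oct: +$1,068.34 → -$950.70
  Nov: +$1,068.34 → $117.64
  Dec: +$1,068.34 − $562.74 → $623.24
  Jan: +$1,068.34 → $1,691.58
  Feb: +$1,068.34 − $4,333.86 → -$1,573.94
  Mar: +$1,068.34 − $562.74 → -$1,068.34
  Apr: +$1,068.34 → $0.00
Lowest trial balance = -$2,524.64 (Aug)
Initial deposit = cushion − low point = $2,136.68 − (-$2,524.64) = $4,661.32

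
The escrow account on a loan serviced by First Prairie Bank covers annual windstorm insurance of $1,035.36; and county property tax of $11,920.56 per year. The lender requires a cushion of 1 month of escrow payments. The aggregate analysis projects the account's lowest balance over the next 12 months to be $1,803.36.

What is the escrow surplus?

Windstorm insurance: $1,035.36 annually
County property tax: $11,920.56 annually
Total annual escrow = $12,955.92
Per month = $12,955.92 / 12 = $1,079.66
Required reserve = 1 × $1,079.66 = $1,079.66
Excess over cushion: $1,803.36 − $1,079.66 = $723.70

$723.70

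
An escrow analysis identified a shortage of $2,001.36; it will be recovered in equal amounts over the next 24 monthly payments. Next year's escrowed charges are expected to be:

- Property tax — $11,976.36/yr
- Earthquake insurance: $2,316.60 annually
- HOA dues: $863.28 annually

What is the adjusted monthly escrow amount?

Property tax = $11,976.36 per year
Earthquake insurance = $2,316.60 per year
HOA dues = $863.28 per year
Combined annual = $15,156.24
Per month = $15,156.24 / 12 = $1,263.02
Shortage per month = $2,001.36 ÷ 24 = $83.39
Adjusted monthly = $1,263.02 + $83.39 = $1,346.41

$1,346.41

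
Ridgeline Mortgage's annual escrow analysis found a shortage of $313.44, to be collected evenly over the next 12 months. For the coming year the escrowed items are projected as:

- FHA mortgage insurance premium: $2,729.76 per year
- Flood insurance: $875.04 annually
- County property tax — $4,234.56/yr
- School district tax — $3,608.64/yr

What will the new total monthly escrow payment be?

FHA mortgage insurance premium = $2,729.76
Flood insurance = $875.04
County property tax = $4,234.56
School district tax = $3,608.64
Total annual escrow = $2,729.76 + $875.04 + $4,234.56 + $3,608.64 = $11,448.00
Monthly escrow = $11,448.00 ÷ 12 = $954.00
Shortage per month = $313.44 ÷ 12 = $26.12
New monthly escrow = $954.00 + $26.12 = $980.12

$980.12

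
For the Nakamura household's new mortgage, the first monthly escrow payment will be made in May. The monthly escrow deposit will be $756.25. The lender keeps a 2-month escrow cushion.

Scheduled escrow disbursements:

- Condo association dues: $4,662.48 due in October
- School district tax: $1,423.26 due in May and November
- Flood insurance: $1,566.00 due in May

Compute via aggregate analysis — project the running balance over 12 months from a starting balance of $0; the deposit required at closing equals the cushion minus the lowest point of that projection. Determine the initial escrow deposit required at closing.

$5,293.75

Cushion = 2 × $756.25 = $1,512.50
Trial balance (start $0, +$756.25 each month, − disbursements):
  May: +$756.25 − $2,989.26 → -$2,233.01
  Jun: +$756.25 → -$1,476.76
  Jul: +$756.25 → -$720.51
  Aug: +$756.25 → $35.74
  Sep: +$756.25 → $791.99
  Oct: +$756.25 − $4,662.48 → -$3,114.24
  Nov: +$756.25 − $1,423.26 → -$3,781.25
  Dec: +$756.25 → -$3,025.00
  Jan: +$756.25 → -$2,268.75
  Feb: +$756.25 → -$1,512.50
  Mar: +$756.25 → -$756.25
  Apr: +$756.25 → $0.00
Lowest trial balance = -$3,781.25 (Nov)
Initial deposit = cushion − low point = $1,512.50 − (-$3,781.25) = $5,293.75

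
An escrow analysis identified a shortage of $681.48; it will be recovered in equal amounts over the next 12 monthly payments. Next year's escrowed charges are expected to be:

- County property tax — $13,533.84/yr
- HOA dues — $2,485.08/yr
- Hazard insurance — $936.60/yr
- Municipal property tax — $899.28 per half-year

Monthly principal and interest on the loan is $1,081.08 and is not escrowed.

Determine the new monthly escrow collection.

$1,619.63

County property tax — $13,533.84 per year
HOA dues — $2,485.08 per year
Hazard insurance — $936.60 per year
Municipal property tax — $899.28 × 2 = $1,798.56 per year
Total per year = $13,533.84 + $2,485.08 + $936.60 + $1,798.56 = $18,754.08
Base monthly escrow = $18,754.08 ÷ 12 = $1,562.84
Shortage spread = $681.48 ÷ 12 = $56.79/mo
New monthly escrow = $1,562.84 + $56.79 = $1,619.63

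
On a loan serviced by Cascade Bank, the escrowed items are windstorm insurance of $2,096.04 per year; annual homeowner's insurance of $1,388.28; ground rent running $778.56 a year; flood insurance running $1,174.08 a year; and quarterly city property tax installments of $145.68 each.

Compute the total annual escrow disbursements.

Windstorm insurance — $2,096.04/yr
Homeowner's insurance — $1,388.28/yr
Ground rent — $778.56/yr
Flood insurance — $1,174.08/yr
City property tax — $145.68 × 4 = $582.72/yr
Total per year = $6,019.68

$6,019.68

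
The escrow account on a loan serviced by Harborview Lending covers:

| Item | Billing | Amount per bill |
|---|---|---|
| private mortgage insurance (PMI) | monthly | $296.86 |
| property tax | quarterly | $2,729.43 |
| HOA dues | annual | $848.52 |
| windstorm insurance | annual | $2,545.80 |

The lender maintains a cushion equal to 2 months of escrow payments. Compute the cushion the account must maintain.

Private mortgage insurance (PMI) — $296.86 × 12 = $3,562.32
Property tax — $2,729.43 × 4 = $10,917.72
HOA dues — $848.52
Windstorm insurance — $2,545.80
Total per year = $17,874.36
Monthly = $17,874.36 ÷ 12 = $1,489.53
Cushion = 2 × $1,489.53 = $2,979.06

$2,979.06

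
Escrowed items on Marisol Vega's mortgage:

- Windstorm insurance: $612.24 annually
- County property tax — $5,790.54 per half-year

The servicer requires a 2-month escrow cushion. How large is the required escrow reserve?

$2,032.22

Windstorm insurance — $612.24 per year
County property tax — $5,790.54 × 2 = $11,581.08 per year
Annual escrow total = $12,193.32
Monthly escrow = $12,193.32 / 12 = $1,016.11
Cushion = 2 × $1,016.11 = $2,032.22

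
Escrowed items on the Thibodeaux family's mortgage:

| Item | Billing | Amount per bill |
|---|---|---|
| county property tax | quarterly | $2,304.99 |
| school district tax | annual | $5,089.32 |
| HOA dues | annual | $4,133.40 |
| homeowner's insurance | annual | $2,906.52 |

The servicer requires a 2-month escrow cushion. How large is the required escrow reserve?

$3,558.20

County property tax — $2,304.99 × 4 = $9,219.96 per year
School district tax — $5,089.32 per year
HOA dues — $4,133.40 per year
Homeowner's insurance — $2,906.52 per year
Total annual escrow = $21,349.20
Per month = $21,349.20 ÷ 12 = $1,779.10
Required cushion = 2 × $1,779.10 = $3,558.20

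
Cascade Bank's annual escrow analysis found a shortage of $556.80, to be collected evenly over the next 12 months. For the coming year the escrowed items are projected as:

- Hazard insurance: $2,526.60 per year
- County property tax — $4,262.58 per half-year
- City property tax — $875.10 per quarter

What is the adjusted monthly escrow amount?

Hazard insurance — $2,526.60/yr
County property tax — $4,262.58 × 2 = $8,525.16/yr
City property tax — $875.10 × 4 = $3,500.40/yr
Annual escrow total = $14,552.16
Monthly escrow = $14,552.16 / 12 = $1,212.68
Shortage spread = $556.80 ÷ 12 = $46.40/mo
Adjusted monthly = $1,212.68 + $46.40 = $1,259.08

$1,259.08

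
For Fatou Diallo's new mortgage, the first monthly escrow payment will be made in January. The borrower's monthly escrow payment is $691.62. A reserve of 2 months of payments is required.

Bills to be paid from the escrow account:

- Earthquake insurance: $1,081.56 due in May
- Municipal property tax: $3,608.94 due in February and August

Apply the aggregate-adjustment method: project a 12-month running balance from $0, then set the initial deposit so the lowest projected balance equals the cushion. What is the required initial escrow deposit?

Cushion = 2 × $691.62 = $1,383.24
Trial balance (start $0, +$691.62 each month, − disbursements):
  Jan: +$691.62 → $691.62
  Feb: +$691.62 − $3,608.94 → -$2,225.70
  Mar: +$691.62 → -$1,534.08
  Apr: +$691.62 → -$842.46
  May: +$691.62 − $1,081.56 → -$1,232.40
  Jun: +$691.62 → -$540.78
  Jul: +$691.62 → $150.84
  Aug: +$691.62 − $3,608.94 → -$2,766.48
  Sep: +$691.62 → -$2,074.86
  Oct: +$691.62 → -$1,383.24
  Nov: +$691.62 → -$691.62
  Dec: +$691.62 → $0.00
Lowest trial balance = -$2,766.48 (Aug)
Initial deposit = cushion − low point = $1,383.24 − (-$2,766.48) = $4,149.72

$4,149.72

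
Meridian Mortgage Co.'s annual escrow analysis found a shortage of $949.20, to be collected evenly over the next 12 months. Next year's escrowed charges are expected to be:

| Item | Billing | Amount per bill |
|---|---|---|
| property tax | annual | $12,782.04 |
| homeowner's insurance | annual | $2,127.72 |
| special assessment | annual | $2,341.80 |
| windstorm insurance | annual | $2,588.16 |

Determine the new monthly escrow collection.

$1,732.41

Property tax: $12,782.04 annually
Homeowner's insurance: $2,127.72 annually
Special assessment: $2,341.80 annually
Windstorm insurance: $2,588.16 annually
Annual escrow total = $12,782.04 + $2,127.72 + $2,341.80 + $2,588.16 = $19,839.72
Monthly escrow = $19,839.72 ÷ 12 = $1,653.31
Shortage spread = $949.20 ÷ 12 = $79.10/mo
New monthly escrow = $1,653.31 + $79.10 = $1,732.41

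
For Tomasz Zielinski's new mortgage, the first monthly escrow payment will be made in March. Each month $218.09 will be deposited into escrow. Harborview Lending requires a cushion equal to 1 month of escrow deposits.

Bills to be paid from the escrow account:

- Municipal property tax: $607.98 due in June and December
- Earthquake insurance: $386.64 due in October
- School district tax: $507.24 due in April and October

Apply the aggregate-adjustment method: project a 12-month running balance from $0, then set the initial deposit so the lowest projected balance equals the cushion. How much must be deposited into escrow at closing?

$654.27

Cushion = 1 × $218.09 = $218.09
Trial balance (start $0, +$218.09 each month, − disbursements):
  Mar: +$218.09 → $218.09
  Apr: +$218.09 − $507.24 → -$71.06
  May: +$218.09 → $147.03
  Jun: +$218.09 − $607.98 → -$242.86
  Jul: +$218.09 → -$24.77
  Aug: +$218.09 → $193.32
  Sep: +$218.09 → $411.41
  Oct: +$218.09 − $893.88 → -$264.38
  Nov: +$218.09 → -$46.29
  Dec: +$218.09 − $607.98 → -$436.18
  Jan: +$218.09 → -$218.09
  Feb: +$218.09 → $0.00
Lowest trial balance = -$436.18 (Dec)
Initial deposit = cushion − low point = $218.09 − (-$436.18) = $654.27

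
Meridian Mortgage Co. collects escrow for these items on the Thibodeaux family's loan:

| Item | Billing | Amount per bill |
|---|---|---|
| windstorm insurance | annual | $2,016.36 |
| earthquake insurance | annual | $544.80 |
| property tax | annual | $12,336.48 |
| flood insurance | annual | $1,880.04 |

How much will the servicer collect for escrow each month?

$1,398.14

Windstorm insurance: $2,016.36/yr
Earthquake insurance: $544.80/yr
Property tax: $12,336.48/yr
Flood insurance: $1,880.04/yr
Total annual escrow = $2,016.36 + $544.80 + $12,336.48 + $1,880.04 = $16,777.68
Per month = $16,777.68 ÷ 12 = $1,398.14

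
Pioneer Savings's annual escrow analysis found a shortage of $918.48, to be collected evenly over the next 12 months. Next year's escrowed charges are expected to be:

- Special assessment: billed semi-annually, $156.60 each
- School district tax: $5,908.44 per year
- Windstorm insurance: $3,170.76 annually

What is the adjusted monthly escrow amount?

Special assessment: $156.60 × 2 = $313.20 annually
School district tax: $5,908.44 annually
Windstorm insurance: $3,170.76 annually
Yearly total = $9,392.40
Monthly = $9,392.40 / 12 = $782.70
Shortage per month = $918.48 / 12 = $76.54
Adjusted monthly = $782.70 + $76.54 = $859.24

$859.24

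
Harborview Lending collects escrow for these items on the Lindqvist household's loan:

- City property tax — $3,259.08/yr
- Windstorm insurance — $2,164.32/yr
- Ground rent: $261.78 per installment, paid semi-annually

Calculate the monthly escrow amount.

$495.58

City property tax — $3,259.08/yr
Windstorm insurance — $2,164.32/yr
Ground rent — $261.78 × 2 = $523.56/yr
Total per year = $3,259.08 + $2,164.32 + $523.56 = $5,946.96
Base monthly escrow = $5,946.96 / 12 = $495.58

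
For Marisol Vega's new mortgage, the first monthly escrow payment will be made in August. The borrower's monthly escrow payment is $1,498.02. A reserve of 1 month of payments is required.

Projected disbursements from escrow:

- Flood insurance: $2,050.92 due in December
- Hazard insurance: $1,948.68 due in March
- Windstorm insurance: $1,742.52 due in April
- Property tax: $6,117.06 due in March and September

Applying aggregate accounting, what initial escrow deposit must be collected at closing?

Cushion = 1 × $1,498.02 = $1,498.02
Trial balance (start $0, +$1,498.02 each month, − disbursements):
  Aug: +$1,498.02 → $1,498.02
  Sep: +$1,498.02 − $6,117.06 → -$3,121.02
  Oct: +$1,498.02 → -$1,623.00
  Nov: +$1,498.02 → -$124.98
  Dec: +$1,498.02 − $2,050.92 → -$677.88
  Jan: +$1,498.02 → $820.14
  Feb: +$1,498.02 → $2,318.16
  Mar: +$1,498.02 − $8,065.74 → -$4,249.56
  Apr: +$1,498.02 − $1,742.52 → -$4,494.06
  May: +$1,498.02 → -$2,996.04
  Jun: +$1,498.02 → -$1,498.02
  Jul: +$1,498.02 → $0.00
Lowest trial balance = -$4,494.06 (Apr)
Initial deposit = cushion − low point = $1,498.02 − (-$4,494.06) = $5,992.08

$5,992.08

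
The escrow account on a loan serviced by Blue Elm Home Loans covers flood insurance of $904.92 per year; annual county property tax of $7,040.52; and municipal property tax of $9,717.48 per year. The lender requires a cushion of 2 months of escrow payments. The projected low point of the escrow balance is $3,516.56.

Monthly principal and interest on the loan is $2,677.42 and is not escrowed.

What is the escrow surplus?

Flood insurance = $904.92 per year
County property tax = $7,040.52 per year
Municipal property tax = $9,717.48 per year
Total per year = $17,662.92
Monthly escrow = $17,662.92 / 12 = $1,471.91
Required cushion = 2 × $1,471.91 = $2,943.82
Surplus = $3,516.56 − $2,943.82 = $572.74

$572.74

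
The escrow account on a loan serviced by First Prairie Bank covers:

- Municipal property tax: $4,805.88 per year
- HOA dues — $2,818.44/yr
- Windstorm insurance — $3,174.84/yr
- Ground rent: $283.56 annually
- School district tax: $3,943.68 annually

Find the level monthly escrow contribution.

$1,252.20

Municipal property tax = $4,805.88 annually
HOA dues = $2,818.44 annually
Windstorm insurance = $3,174.84 annually
Ground rent = $283.56 annually
School district tax = $3,943.68 annually
Yearly total = $15,026.40
Monthly escrow = $15,026.40 / 12 = $1,252.20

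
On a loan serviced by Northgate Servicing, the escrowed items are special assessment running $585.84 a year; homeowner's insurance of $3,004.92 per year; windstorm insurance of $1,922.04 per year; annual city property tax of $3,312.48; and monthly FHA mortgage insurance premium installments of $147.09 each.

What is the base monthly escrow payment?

Special assessment = $585.84/yr
Homeowner's insurance = $3,004.92/yr
Windstorm insurance = $1,922.04/yr
City property tax = $3,312.48/yr
FHA mortgage insurance premium = $147.09 × 12 = $1,765.08/yr
Annual escrow total = $10,590.36
Base monthly escrow = $10,590.36 ÷ 12 = $882.53

$882.53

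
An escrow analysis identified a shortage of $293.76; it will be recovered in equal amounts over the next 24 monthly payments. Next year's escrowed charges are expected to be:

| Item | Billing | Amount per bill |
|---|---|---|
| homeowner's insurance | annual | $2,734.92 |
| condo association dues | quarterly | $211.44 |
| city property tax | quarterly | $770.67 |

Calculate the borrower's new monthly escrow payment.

$567.52

Homeowner's insurance = $2,734.92 annually
Condo association dues = $211.44 × 4 = $845.76 annually
City property tax = $770.67 × 4 = $3,082.68 annually
Annual escrow total = $2,734.92 + $845.76 + $3,082.68 = $6,663.36
Monthly = $6,663.36 / 12 = $555.28
Shortage spread = $293.76 / 24 = $12.24/mo
New monthly escrow = $555.28 + $12.24 = $567.52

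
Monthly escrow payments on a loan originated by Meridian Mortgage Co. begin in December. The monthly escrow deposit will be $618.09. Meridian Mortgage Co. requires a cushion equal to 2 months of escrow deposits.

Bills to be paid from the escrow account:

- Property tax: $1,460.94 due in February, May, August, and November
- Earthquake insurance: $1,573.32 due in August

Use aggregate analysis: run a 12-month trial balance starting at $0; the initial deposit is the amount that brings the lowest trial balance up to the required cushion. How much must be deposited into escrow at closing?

$1,629.51

Cushion = 2 × $618.09 = $1,236.18
Trial balance (start $0, +$618.09 each month, − disbursements):
  Dec: +$618.09 → $618.09
  Jan: +$618.09 → $1,236.18
  Feb: +$618.09 − $1,460.94 → $393.33
  Mar: +$618.09 → $1,011.42
  Apr: +$618.09 → $1,629.51
  May: +$618.09 − $1,460.94 → $786.66
  Jun: +$618.09 → $1,404.75
  Jul: +$618.09 → $2,022.84
  Aug: +$618.09 − $3,034.26 → -$393.33
  Sep: +$618.09 → $224.76
  Oct: +$618.09 → $842.85
  Nov: +$618.09 − $1,460.94 → $0.00
Lowest trial balance = -$393.33 (Aug)
Initial deposit = cushion − low point = $1,236.18 − (-$393.33) = $1,629.51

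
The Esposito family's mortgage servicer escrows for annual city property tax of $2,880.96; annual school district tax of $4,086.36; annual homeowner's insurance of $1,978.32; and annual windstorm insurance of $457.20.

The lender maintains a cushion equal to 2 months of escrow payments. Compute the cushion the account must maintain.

City property tax: $2,880.96 per year
School district tax: $4,086.36 per year
Homeowner's insurance: $1,978.32 per year
Windstorm insurance: $457.20 per year
Combined annual = $2,880.96 + $4,086.36 + $1,978.32 + $457.20 = $9,402.84
Monthly = $9,402.84 / 12 = $783.57
Required cushion = 2 × $783.57 = $1,567.14

$1,567.14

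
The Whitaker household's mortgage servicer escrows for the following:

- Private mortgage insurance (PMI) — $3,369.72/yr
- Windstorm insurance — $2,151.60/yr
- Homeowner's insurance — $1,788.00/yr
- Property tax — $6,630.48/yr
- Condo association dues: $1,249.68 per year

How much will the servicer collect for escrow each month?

Private mortgage insurance (PMI): $3,369.72 annually
Windstorm insurance: $2,151.60 annually
Homeowner's insurance: $1,788.00 annually
Property tax: $6,630.48 annually
Condo association dues: $1,249.68 annually
Annual escrow total = $3,369.72 + $2,151.60 + $1,788.00 + $6,630.48 + $1,249.68 = $15,189.48
Monthly = $15,189.48 ÷ 12 = $1,265.79

$1,265.79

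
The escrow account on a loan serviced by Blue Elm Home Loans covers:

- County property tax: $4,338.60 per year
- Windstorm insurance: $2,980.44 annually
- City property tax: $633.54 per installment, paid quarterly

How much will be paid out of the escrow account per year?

County property tax — $4,338.60
Windstorm insurance — $2,980.44
City property tax — $633.54 × 4 = $2,534.16
Total per year = $4,338.60 + $2,980.44 + $2,534.16 = $9,853.20

$9,853.20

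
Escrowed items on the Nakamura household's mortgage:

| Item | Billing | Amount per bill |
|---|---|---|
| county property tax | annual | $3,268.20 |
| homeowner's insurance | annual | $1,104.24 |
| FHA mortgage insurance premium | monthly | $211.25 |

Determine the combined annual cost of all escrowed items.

$6,907.44

County property tax: $3,268.20/yr
Homeowner's insurance: $1,104.24/yr
FHA mortgage insurance premium: $211.25 × 12 = $2,535.00/yr
Total per year = $3,268.20 + $1,104.24 + $2,535.00 = $6,907.44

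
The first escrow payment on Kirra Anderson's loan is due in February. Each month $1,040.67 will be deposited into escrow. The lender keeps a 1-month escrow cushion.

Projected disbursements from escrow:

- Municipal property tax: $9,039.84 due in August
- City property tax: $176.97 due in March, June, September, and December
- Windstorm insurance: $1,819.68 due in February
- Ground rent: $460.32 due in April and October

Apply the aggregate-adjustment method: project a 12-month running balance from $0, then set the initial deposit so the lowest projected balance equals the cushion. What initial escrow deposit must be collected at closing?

$5,429.76

Cushion = 1 × $1,040.67 = $1,040.67
Trial balance (start $0, +$1,040.67 each month, − disbursements):
  Feb: +$1,040.67 − $1,819.68 → -$779.01
  Mar: +$1,040.67 − $176.97 → $84.69
  Apr: +$1,040.67 − $460.32 → $665.04
  May: +$1,040.67 → $1,705.71
  Jun: +$1,040.67 − $176.97 → $2,569.41
  Jul: +$1,040.67 → $3,610.08
  Aug: +$1,040.67 − $9,039.84 → -$4,389.09
  Sep: +$1,040.67 − $176.97 → -$3,525.39
  Oct: +$1,040.67 − $460.32 → -$2,945.04
  Nov: +$1,040.67 → -$1,904.37
  Dec: +$1,040.67 − $176.97 → -$1,040.67
  Jan: +$1,040.67 → $0.00
Lowest trial balance = -$4,389.09 (Aug)
Initial deposit = cushion − low point = $1,040.67 − (-$4,389.09) = $5,429.76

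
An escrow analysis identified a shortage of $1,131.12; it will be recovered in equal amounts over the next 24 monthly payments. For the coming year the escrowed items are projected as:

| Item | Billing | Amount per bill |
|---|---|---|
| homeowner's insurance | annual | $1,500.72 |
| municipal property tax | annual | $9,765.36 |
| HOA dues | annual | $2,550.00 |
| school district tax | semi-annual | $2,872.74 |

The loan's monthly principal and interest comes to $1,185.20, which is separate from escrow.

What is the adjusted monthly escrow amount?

$1,677.26

Homeowner's insurance = $1,500.72
Municipal property tax = $9,765.36
HOA dues = $2,550.00
School district tax = $2,872.74 × 2 = $5,745.48
Yearly total = $19,561.56
Base monthly escrow = $19,561.56 / 12 = $1,630.13
Shortage per month = $1,131.12 / 24 = $47.13
Adjusted monthly = $1,630.13 + $47.13 = $1,677.26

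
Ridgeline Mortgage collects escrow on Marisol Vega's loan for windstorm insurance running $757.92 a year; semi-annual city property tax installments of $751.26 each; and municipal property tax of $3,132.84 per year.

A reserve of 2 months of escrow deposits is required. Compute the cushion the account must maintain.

Windstorm insurance: $757.92 per year
City property tax: $751.26 × 2 = $1,502.52 per year
Municipal property tax: $3,132.84 per year
Yearly total = $757.92 + $1,502.52 + $3,132.84 = $5,393.28
Monthly = $5,393.28 / 12 = $449.44
Required cushion = 2 × $449.44 = $898.88

$898.88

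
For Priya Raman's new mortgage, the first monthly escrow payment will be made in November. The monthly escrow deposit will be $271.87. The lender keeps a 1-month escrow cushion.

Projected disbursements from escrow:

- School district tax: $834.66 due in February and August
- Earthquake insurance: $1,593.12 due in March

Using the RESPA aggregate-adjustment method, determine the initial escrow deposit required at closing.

$1,340.30

Cushion = 1 × $271.87 = $271.87
Trial balance (start $0, +$271.87 each month, − disbursements):
  Nov: +$271.87 → $271.87
  Dec: +$271.87 → $543.74
  Jan: +$271.87 → $815.61
  Feb: +$271.87 − $834.66 → $252.82
  Mar: +$271.87 − $1,593.12 → -$1,068.43
  Apr: +$271.87 → -$796.56
  May: +$271.87 → -$524.69
  Jun: +$271.87 → -$252.82
  Jul: +$271.87 → $19.05
  Aug: +$271.87 − $834.66 → -$543.74
  Sep: +$271.87 → -$271.87
  Oct: +$271.87 → $0.00
Lowest trial balance = -$1,068.43 (Mar)
Initial deposit = cushion − low point = $271.87 − (-$1,068.43) = $1,340.30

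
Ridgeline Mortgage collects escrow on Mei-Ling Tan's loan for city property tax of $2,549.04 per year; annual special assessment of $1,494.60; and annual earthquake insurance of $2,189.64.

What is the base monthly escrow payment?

City property tax: $2,549.04/yr
Special assessment: $1,494.60/yr
Earthquake insurance: $2,189.64/yr
Annual escrow total = $2,549.04 + $1,494.60 + $2,189.64 = $6,233.28
Base monthly escrow = $6,233.28 / 12 = $519.44

$519.44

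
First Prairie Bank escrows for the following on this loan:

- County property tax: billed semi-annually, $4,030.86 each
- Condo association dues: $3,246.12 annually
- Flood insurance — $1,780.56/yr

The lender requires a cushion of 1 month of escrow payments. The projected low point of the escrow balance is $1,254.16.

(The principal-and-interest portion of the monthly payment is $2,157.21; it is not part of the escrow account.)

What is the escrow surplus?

$163.46

County property tax — $4,030.86 × 2 = $8,061.72 per year
Condo association dues — $3,246.12 per year
Flood insurance — $1,780.56 per year
Annual escrow total = $13,088.40
Monthly = $13,088.40 ÷ 12 = $1,090.70
Required reserve = 1 × $1,090.70 = $1,090.70
Surplus = $1,254.16 − $1,090.70 = $163.46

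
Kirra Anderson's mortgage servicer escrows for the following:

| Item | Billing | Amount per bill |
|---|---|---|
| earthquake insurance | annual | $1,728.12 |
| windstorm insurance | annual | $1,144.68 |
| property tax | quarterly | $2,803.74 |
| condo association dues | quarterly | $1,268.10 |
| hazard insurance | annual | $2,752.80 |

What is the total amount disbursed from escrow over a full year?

Earthquake insurance — $1,728.12/yr
Windstorm insurance — $1,144.68/yr
Property tax — $2,803.74 × 4 = $11,214.96/yr
Condo association dues — $1,268.10 × 4 = $5,072.40/yr
Hazard insurance — $2,752.80/yr
Total annual escrow = $1,728.12 + $1,144.68 + $11,214.96 + $5,072.40 + $2,752.80 = $21,912.96

$21,912.96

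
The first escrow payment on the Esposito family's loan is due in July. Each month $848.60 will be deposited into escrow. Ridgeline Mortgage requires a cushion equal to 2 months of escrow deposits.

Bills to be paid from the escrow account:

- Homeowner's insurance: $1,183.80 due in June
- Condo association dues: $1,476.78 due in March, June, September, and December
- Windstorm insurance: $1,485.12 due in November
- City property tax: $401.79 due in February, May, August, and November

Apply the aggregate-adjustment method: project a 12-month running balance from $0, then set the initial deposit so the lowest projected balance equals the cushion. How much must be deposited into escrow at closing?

Cushion = 2 × $848.60 = $1,697.20
Trial balance (start $0, +$848.60 each month, − disbursements):
  Jul: +$848.60 → $848.60
  Aug: +$848.60 − $401.79 → $1,295.41
  Sep: +$848.60 − $1,476.78 → $667.23
  Oct: +$848.60 → $1,515.83
  Nov: +$848.60 − $1,886.91 → $477.52
  Dec: +$848.60 − $1,476.78 → -$150.66
  Jan: +$848.60 → $697.94
  Feb: +$848.60 − $401.79 → $1,144.75
  Mar: +$848.60 − $1,476.78 → $516.57
  Apr: +$848.60 → $1,365.17
  May: +$848.60 − $401.79 → $1,811.98
  Jun: +$848.60 − $2,660.58 → $0.00
Lowest trial balance = -$150.66 (Dec)
Initial deposit = cushion − low point = $1,697.20 − (-$150.66) = $1,847.86

$1,847.86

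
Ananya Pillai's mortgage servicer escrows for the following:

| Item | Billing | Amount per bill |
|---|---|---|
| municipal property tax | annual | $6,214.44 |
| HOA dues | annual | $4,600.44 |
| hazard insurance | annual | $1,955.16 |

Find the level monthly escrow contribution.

Municipal property tax = $6,214.44 per year
HOA dues = $4,600.44 per year
Hazard insurance = $1,955.16 per year
Yearly total = $6,214.44 + $4,600.44 + $1,955.16 = $12,770.04
Monthly = $12,770.04 ÷ 12 = $1,064.17

$1,064.17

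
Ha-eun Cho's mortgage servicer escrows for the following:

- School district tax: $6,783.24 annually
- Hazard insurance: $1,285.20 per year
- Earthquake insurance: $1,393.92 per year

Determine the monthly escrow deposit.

$788.53

School district tax: $6,783.24 per year
Hazard insurance: $1,285.20 per year
Earthquake insurance: $1,393.92 per year
Total per year = $6,783.24 + $1,285.20 + $1,393.92 = $9,462.36
Monthly escrow = $9,462.36 / 12 = $788.53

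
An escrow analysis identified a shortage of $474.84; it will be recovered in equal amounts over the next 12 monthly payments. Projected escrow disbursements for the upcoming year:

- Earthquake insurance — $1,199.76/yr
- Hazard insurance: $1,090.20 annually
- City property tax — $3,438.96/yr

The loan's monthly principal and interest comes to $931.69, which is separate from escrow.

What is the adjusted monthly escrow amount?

$516.98

Earthquake insurance: $1,199.76
Hazard insurance: $1,090.20
City property tax: $3,438.96
Yearly total = $5,728.92
Per month = $5,728.92 ÷ 12 = $477.41
Shortage per month = $474.84 / 12 = $39.57
Adjusted monthly = $477.41 + $39.57 = $516.98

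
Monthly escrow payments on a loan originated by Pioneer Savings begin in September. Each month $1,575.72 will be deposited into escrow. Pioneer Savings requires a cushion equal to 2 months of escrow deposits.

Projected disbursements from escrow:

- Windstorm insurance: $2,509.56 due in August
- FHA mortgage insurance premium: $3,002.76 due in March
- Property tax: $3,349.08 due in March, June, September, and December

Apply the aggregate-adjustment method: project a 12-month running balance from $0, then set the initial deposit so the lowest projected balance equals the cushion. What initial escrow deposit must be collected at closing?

Cushion = 2 × $1,575.72 = $3,151.44
Trial balance (start $0, +$1,575.72 each month, − disbursements):
  Sep: +$1,575.72 − $3,349.08 → -$1,773.36
  Oct: +$1,575.72 → -$197.64
  Nov: +$1,575.72 → $1,378.08
  Dec: +$1,575.72 − $3,349.08 → -$395.28
  Jan: +$1,575.72 → $1,180.44
  Feb: +$1,575.72 → $2,756.16
  Mar: +$1,575.72 − $6,351.84 → -$2,019.96
  Apr: +$1,575.72 → -$444.24
  May: +$1,575.72 → $1,131.48
  Jun: +$1,575.72 − $3,349.08 → -$641.88
  Jul: +$1,575.72 → $933.84
  Aug: +$1,575.72 − $2,509.56 → $0.00
Lowest trial balance = -$2,019.96 (Mar)
Initial deposit = cushion − low point = $3,151.44 − (-$2,019.96) = $5,171.40

$5,171.40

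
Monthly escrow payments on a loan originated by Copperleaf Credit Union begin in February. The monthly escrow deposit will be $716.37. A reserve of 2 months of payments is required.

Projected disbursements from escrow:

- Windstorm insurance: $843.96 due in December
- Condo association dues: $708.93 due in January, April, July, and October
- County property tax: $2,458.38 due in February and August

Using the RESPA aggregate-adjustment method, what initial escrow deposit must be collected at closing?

Cushion = 2 × $716.37 = $1,432.74
Trial balance (start $0, +$716.37 each month, − disbursements):
  Feb: +$716.37 − $2,458.38 → -$1,742.01
  Mar: +$716.37 → -$1,025.64
  Apr: +$716.37 − $708.93 → -$1,018.20
  May: +$716.37 → -$301.83
  Jun: +$716.37 → $414.54
  Jul: +$716.37 − $708.93 → $421.98
  Aug: +$716.37 − $2,458.38 → -$1,320.03
  Sep: +$716.37 → -$603.66
  Oct: +$716.37 − $708.93 → -$596.22
  Nov: +$716.37 → $120.15
  Dec: +$716.37 − $843.96 → -$7.44
  Jan: +$716.37 − $708.93 → $0.00
Lowest trial balance = -$1,742.01 (Feb)
Initial deposit = cushion − low point = $1,432.74 − (-$1,742.01) = $3,174.75

$3,174.75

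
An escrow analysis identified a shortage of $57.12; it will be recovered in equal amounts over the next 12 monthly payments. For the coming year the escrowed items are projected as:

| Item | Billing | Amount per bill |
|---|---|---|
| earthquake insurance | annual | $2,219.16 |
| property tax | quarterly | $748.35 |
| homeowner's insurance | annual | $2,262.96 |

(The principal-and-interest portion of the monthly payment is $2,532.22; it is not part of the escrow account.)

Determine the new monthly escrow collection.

$627.72

Earthquake insurance: $2,219.16 annually
Property tax: $748.35 × 4 = $2,993.40 annually
Homeowner's insurance: $2,262.96 annually
Total annual escrow = $7,475.52
Monthly = $7,475.52 / 12 = $622.96
Shortage spread = $57.12 / 12 = $4.76/mo
Adjusted monthly = $622.96 + $4.76 = $627.72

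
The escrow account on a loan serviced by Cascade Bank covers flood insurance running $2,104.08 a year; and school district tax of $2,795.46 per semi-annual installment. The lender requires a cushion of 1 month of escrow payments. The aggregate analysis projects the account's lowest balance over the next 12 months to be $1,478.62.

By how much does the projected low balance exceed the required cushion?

$837.37

Flood insurance = $2,104.08 per year
School district tax = $2,795.46 × 2 = $5,590.92 per year
Total annual escrow = $7,695.00
Base monthly escrow = $7,695.00 ÷ 12 = $641.25
Cushion = 1 × $641.25 = $641.25
Surplus = $1,478.62 − $641.25 = $837.37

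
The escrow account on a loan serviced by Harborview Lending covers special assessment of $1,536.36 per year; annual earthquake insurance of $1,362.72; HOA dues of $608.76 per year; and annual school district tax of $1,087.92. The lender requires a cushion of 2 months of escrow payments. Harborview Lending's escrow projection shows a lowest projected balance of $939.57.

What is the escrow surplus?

Special assessment = $1,536.36 per year
Earthquake insurance = $1,362.72 per year
HOA dues = $608.76 per year
School district tax = $1,087.92 per year
Annual escrow total = $4,595.76
Monthly escrow = $4,595.76 ÷ 12 = $382.98
Required reserve = 2 × $382.98 = $765.96
Excess over cushion: $939.57 − $765.96 = $173.61

$173.61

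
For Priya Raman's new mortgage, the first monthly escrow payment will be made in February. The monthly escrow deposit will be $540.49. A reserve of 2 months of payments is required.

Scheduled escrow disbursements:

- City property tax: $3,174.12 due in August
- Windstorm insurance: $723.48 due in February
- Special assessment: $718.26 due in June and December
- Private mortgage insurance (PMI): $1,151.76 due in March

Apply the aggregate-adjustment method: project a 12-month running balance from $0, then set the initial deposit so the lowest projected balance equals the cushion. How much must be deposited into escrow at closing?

$3,065.17

Cushion = 2 × $540.49 = $1,080.98
Trial balance (start $0, +$540.49 each month, − disbursements):
  Feb: +$540.49 − $723.48 → -$182.99
  Mar: +$540.49 − $1,151.76 → -$794.26
  Apr: +$540.49 → -$253.77
  May: +$540.49 → $286.72
  Jun: +$540.49 − $718.26 → $108.95
  Jul: +$540.49 → $649.44
  Aug: +$540.49 − $3,174.12 → -$1,984.19
  Sep: +$540.49 → -$1,443.70
  Oct: +$540.49 → -$903.21
  Nov: +$540.49 → -$362.72
  Dec: +$540.49 − $718.26 → -$540.49
  Jan: +$540.49 → $0.00
Lowest trial balance = -$1,984.19 (Aug)
Initial deposit = cushion − low point = $1,080.98 − (-$1,984.19) = $3,065.17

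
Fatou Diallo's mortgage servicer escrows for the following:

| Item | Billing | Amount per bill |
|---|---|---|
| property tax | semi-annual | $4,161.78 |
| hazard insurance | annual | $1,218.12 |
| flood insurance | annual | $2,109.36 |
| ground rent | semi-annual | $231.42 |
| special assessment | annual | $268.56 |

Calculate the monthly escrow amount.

Property tax = $4,161.78 × 2 = $8,323.56/yr
Hazard insurance = $1,218.12/yr
Flood insurance = $2,109.36/yr
Ground rent = $231.42 × 2 = $462.84/yr
Special assessment = $268.56/yr
Total annual escrow = $12,382.44
Monthly = $12,382.44 / 12 = $1,031.87

$1,031.87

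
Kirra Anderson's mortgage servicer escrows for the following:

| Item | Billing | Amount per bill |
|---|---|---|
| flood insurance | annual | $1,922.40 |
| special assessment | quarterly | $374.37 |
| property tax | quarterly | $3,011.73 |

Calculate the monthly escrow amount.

$1,288.90

Flood insurance = $1,922.40 annually
Special assessment = $374.37 × 4 = $1,497.48 annually
Property tax = $3,011.73 × 4 = $12,046.92 annually
Annual escrow total = $1,922.40 + $1,497.48 + $12,046.92 = $15,466.80
Base monthly escrow = $15,466.80 / 12 = $1,288.90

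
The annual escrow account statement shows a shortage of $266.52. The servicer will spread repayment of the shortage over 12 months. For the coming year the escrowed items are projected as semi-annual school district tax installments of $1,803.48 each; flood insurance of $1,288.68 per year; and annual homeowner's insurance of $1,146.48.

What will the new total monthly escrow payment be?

School district tax: $1,803.48 × 2 = $3,606.96
Flood insurance: $1,288.68
Homeowner's insurance: $1,146.48
Yearly total = $3,606.96 + $1,288.68 + $1,146.48 = $6,042.12
Per month = $6,042.12 / 12 = $503.51
Shortage per month = $266.52 ÷ 12 = $22.21
Adjusted monthly = $503.51 + $22.21 = $525.72

$525.72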